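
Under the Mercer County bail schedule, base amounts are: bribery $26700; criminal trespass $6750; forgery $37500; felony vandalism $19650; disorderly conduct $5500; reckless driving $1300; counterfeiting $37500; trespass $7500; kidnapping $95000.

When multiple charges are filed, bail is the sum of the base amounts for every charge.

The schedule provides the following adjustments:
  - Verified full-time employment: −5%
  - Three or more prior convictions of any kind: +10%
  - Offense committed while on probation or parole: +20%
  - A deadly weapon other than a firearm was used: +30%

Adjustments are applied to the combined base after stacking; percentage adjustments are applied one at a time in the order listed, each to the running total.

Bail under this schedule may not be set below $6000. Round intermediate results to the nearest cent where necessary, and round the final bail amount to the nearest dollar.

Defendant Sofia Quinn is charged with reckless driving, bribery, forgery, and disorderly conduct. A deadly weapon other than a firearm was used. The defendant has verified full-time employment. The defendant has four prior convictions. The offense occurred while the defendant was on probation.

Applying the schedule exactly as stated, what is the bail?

Base amounts from the schedule: reckless driving $1300; bribery $26700; forgery $37500; disorderly conduct $5500.
Stacking rule: sum of all bases. $1300 + $26700 + $37500 + $5500 = $71000.
Verified full-time employment (−5%): $71000 × 0.95 = $67450.
Three or more prior convictions of any kind (+10%): $67450 × 1.1 = $74195.
Offense committed while on probation or parole (+20%): $74195 × 1.2 = $89034.
A deadly weapon other than a firearm was used (+30%): $89034 × 1.3 = $115744.20.
$115744.20 is at or above the $6000 minimum.
Rounded to the nearest dollar: $115744.

$115744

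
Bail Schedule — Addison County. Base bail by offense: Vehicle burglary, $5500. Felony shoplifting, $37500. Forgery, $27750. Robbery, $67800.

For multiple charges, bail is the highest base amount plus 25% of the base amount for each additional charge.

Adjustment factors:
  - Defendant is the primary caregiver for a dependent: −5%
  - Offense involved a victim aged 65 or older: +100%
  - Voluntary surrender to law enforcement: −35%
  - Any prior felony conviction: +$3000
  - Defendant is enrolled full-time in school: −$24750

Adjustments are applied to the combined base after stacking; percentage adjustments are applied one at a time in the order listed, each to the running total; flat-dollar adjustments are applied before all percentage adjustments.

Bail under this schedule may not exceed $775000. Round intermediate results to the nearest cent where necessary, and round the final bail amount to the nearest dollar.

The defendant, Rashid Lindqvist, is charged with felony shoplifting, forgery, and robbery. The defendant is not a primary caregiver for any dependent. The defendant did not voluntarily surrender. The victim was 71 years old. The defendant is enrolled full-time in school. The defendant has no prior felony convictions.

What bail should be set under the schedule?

Base amounts from the schedule: felony shoplifting $37500; forgery $27750; robbery $67800.
Stacking rule: highest base plus 25% of each additional charge. Highest is robbery at $67800. Additional: $37500 × 25% = $9375; $27750 × 25% = $6937.50. Combined base = $67800 + $16312.50 = $84112.50.
Defendant is enrolled full-time in school (−$24750 flat): $84112.50 − $24750 = $59362.50.
Offense involved a victim aged 65 or older (+100%): $59362.50 × 2 = $118725.
$118725 is within the $775000 maximum.

$118725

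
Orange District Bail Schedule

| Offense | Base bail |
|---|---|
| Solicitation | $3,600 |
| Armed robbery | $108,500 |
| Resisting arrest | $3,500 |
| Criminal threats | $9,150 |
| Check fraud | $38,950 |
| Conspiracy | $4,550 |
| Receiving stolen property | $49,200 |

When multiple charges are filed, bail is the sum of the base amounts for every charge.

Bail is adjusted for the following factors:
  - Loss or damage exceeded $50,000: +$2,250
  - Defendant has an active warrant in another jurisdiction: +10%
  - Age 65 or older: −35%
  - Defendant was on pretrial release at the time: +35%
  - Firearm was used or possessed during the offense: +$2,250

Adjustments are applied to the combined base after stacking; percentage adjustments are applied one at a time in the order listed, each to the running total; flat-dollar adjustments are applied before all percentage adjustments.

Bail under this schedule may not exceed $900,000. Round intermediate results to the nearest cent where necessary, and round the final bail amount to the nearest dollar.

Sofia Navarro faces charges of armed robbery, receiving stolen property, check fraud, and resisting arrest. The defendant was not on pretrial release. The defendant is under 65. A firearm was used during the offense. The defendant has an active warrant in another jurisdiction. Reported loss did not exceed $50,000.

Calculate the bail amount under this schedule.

Base amounts from the schedule: armed robbery $108,500; receiving stolen property $49,200; check fraud $38,950; resisting arrest $3,500.
Stacking rule: sum of all bases. $108,500 + $49,200 + $38,950 + $3,500 = $200,150.
Firearm was used or possessed during the offense (+$2,250 flat): $200,150 + $2,250 = $202,400.
Defendant has an active warrant in another jurisdiction (+10%): $202,400 × 1.1 = $222,640.
$222,640 is within the $900,000 maximum.

$222,640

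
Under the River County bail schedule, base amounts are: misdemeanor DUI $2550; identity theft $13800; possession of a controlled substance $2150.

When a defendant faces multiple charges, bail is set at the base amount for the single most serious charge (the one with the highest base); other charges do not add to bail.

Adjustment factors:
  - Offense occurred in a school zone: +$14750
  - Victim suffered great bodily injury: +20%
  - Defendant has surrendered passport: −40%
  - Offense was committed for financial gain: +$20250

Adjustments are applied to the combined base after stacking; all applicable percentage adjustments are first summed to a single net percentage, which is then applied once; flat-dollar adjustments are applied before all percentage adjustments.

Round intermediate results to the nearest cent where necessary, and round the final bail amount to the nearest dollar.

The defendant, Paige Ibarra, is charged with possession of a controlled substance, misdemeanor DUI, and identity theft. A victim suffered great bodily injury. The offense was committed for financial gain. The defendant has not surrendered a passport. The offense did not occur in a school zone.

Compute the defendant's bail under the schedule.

$40860

Base amounts from the schedule: possession of a controlled substance $2150; misdemeanor DUI $2550; identity theft $13800.
Stacking rule: use the highest base only. Highest is identity theft at $13800. Combined base = $13800.
Offense was committed for financial gain (+$20250 flat): $13800 + $20250 = $34050.
Victim suffered great bodily injury (+20%): $34050 × 1.2 = $40860.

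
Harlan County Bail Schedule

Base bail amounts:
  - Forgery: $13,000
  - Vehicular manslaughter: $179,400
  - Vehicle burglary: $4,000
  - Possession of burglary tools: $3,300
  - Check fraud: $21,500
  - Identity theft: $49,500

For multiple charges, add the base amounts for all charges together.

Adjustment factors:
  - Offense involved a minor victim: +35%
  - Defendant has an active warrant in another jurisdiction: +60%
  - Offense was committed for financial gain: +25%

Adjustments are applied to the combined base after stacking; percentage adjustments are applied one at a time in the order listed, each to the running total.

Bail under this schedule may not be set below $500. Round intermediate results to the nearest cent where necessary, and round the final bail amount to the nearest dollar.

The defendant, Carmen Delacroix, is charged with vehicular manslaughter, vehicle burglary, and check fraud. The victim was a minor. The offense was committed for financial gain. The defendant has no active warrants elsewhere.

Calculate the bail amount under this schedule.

$345,769

Base amounts from the schedule: vehicular manslaughter $179,400; vehicle burglary $4,000; check fraud $21,500.
Stacking rule: sum of all bases. $179,400 + $4,000 + $21,500 = $204,900.
Offense involved a minor victim (+35%): $204,900 × 1.35 = $276,615.
Offense was committed for financial gain (+25%): $276,615 × 1.25 = $345,768.75.
$345,768.75 is at or above the $500 minimum.
Rounded to the nearest dollar: $345,769.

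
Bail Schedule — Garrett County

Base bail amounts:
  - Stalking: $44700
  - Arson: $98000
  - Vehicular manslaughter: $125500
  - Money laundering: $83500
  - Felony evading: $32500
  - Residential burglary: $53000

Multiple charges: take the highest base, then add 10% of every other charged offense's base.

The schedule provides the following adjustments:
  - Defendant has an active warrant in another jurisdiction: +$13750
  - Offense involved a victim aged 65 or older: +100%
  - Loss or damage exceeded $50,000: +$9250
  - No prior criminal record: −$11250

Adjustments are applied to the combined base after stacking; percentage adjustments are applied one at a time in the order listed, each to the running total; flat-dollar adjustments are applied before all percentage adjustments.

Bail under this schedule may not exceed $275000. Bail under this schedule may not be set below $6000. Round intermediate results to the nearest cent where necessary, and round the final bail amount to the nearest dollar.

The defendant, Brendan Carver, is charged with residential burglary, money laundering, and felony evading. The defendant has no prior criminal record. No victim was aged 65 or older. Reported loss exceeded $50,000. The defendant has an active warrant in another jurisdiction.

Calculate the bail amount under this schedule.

Base amounts from the schedule: residential burglary $53000; money laundering $83500; felony evading $32500.
Stacking rule: highest base plus 10% of each additional charge. Highest is money laundering at $83500. Additional: $53000 × 10% = $5300; $32500 × 10% = $3250. Combined base = $83500 + $8550 = $92050.
Defendant has an active warrant in another jurisdiction (+$13750 flat): $92050 + $13750 = $105800.
Loss or damage exceeded $50,000 (+$9250 flat): $105800 + $9250 = $115050.
No prior criminal record (−$11250 flat): $115050 − $11250 = $103800.
$103800 is within the $275000 maximum.
$103800 is at or above the $6000 minimum.

$103800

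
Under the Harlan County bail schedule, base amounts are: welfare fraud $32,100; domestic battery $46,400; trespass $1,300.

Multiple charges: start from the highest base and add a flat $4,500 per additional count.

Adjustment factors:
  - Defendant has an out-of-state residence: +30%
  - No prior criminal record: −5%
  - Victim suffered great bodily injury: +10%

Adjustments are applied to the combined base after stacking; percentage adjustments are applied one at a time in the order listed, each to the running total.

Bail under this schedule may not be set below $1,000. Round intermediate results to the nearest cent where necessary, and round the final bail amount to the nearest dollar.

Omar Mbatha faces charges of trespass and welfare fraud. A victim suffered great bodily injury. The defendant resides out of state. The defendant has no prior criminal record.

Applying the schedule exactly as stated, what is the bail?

Base amounts from the schedule: trespass $1,300; welfare fraud $32,100.
Stacking rule: highest base plus $4,500 per additional charge. Highest is welfare fraud at $32,100; 1 additional charge → +$4,500. Combined base = $36,600.
Defendant has an out-of-state residence (+30%): $36,600 × 1.3 = $47,580.
No prior criminal record (−5%): $47,580 × 0.95 = $45,201.
Victim suffered great bodily injury (+10%): $45,201 × 1.1 = $49,721.10.
$49,721.10 is at or above the $1,000 minimum.
Rounded to the nearest dollar: $49,721.

$49,721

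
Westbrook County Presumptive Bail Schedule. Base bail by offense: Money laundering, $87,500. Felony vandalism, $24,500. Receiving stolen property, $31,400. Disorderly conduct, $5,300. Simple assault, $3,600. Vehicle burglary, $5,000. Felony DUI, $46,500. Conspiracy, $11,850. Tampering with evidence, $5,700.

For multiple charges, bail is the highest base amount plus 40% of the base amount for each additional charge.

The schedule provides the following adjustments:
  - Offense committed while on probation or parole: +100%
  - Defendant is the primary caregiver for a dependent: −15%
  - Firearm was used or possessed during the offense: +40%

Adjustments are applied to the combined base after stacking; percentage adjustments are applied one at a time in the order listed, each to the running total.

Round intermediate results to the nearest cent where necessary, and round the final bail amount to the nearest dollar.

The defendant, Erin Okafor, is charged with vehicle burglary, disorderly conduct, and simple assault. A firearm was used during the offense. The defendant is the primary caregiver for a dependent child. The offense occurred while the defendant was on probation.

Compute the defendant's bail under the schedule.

Base amounts from the schedule: vehicle burglary $5,000; disorderly conduct $5,300; simple assault $3,600.
Stacking rule: highest base plus 40% of each additional charge. Highest is disorderly conduct at $5,300. Additional: $5,000 × 40% = $2,000; $3,600 × 40% = $1,440. Combined base = $5,300 + $3,440 = $8,740.
Offense committed while on probation or parole (+100%): $8,740 × 2 = $17,480.
Defendant is the primary caregiver for a dependent (−15%): $17,480 × 0.85 = $14,858.
Firearm was used or possessed during the offense (+40%): $14,858 × 1.4 = $20,801.20.
Rounded to the nearest dollar: $20,801.

$20,801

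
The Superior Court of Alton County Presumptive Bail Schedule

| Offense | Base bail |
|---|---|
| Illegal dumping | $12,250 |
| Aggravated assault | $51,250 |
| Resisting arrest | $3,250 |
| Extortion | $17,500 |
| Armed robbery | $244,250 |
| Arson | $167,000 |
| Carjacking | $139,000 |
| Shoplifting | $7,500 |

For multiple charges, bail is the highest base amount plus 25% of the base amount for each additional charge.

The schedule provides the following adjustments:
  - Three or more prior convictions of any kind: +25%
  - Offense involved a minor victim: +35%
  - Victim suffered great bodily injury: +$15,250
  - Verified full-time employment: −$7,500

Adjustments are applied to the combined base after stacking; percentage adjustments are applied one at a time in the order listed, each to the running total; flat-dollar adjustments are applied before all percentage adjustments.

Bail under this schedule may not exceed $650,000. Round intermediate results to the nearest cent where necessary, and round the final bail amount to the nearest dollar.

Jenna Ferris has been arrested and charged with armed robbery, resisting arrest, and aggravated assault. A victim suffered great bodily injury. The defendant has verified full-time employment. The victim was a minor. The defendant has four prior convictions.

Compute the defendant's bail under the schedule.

$448,242

Base amounts from the schedule: armed robbery $244,250; resisting arrest $3,250; aggravated assault $51,250.
Stacking rule: highest base plus 25% of each additional charge. Highest is armed robbery at $244,250. Additional: $3,250 × 25% = $812.50; $51,250 × 25% = $12,812.50. Combined base = $244,250 + $13,625 = $257,875.
Victim suffered great bodily injury (+$15,250 flat): $257,875 + $15,250 = $273,125.
Verified full-time employment (−$7,500 flat): $273,125 − $7,500 = $265,625.
Three or more prior convictions of any kind (+25%): $265,625 × 1.25 = $332,031.25.
Offense involved a minor victim (+35%): $332,031.25 × 1.35 = $448,242.19.
$448,242.19 is within the $650,000 maximum.
Rounded to the nearest dollar: $448,242.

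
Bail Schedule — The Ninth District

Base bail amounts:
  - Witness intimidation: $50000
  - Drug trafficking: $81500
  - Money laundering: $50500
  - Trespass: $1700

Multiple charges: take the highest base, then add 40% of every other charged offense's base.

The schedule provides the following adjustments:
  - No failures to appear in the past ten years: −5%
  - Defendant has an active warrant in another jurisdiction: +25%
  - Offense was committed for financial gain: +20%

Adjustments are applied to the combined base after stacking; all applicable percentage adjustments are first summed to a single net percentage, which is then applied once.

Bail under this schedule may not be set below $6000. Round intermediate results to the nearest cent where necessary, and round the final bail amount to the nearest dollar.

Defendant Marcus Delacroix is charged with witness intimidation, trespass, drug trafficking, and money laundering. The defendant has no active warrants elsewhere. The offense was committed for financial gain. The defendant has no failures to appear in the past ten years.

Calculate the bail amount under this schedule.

$140737

Base amounts from the schedule: witness intimidation $50000; trespass $1700; drug trafficking $81500; money laundering $50500.
Stacking rule: highest base plus 40% of each additional charge. Highest is drug trafficking at $81500. Additional: $50000 × 40% = $20000; $1700 × 40% = $680; $50500 × 40% = $20200. Combined base = $81500 + $40880 = $122380.
Net percentage adjustment: −5% +20% = +15%. $122380 × 1.15 = $140737.
$140737 is at or above the $6000 minimum.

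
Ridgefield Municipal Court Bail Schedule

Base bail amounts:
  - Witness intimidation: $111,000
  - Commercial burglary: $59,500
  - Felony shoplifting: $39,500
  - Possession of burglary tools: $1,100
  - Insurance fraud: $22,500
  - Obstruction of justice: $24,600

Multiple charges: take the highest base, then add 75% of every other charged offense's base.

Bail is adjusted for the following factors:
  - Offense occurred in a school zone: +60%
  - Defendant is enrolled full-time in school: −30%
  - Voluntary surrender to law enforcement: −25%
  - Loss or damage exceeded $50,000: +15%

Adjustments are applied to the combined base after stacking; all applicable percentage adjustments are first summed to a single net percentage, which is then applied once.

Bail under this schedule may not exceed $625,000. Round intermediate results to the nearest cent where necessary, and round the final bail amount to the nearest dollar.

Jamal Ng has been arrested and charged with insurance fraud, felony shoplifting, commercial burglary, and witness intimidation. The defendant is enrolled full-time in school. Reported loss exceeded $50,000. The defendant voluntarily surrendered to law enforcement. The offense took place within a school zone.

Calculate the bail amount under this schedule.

Base amounts from the schedule: insurance fraud $22,500; felony shoplifting $39,500; commercial burglary $59,500; witness intimidation $111,000.
Stacking rule: highest base plus 75% of each additional charge. Highest is witness intimidation at $111,000. Additional: $22,500 × 75% = $16,875; $39,500 × 75% = $29,625; $59,500 × 75% = $44,625. Combined base = $111,000 + $91,125 = $202,125.
Net percentage adjustment: +60% −30% −25% +15% = +20%. $202,125 × 1.2 = $242,550.
$242,550 is within the $625,000 maximum.

$242,550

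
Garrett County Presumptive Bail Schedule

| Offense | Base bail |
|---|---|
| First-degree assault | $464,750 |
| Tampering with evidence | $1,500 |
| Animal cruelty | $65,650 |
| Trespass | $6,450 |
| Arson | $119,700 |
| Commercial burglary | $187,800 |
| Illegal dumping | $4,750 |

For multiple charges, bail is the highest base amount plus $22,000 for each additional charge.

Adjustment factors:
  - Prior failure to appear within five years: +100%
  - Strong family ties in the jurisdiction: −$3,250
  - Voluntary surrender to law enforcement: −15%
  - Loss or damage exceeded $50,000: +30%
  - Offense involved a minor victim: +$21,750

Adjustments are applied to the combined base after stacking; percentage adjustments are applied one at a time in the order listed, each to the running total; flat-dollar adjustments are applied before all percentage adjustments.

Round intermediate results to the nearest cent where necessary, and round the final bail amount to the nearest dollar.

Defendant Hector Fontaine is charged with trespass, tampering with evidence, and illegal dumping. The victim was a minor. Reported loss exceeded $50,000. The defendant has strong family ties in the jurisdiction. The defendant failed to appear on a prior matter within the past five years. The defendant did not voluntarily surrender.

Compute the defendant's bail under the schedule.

$179,270

Base amounts from the schedule: trespass $6,450; tampering with evidence $1,500; illegal dumping $4,750.
Stacking rule: highest base plus $22,000 per additional charge. Highest is trespass at $6,450; 2 additional charges → +$44,000. Combined base = $50,450.
Strong family ties in the jurisdiction (−$3,250 flat): $50,450 − $3,250 = $47,200.
Offense involved a minor victim (+$21,750 flat): $47,200 + $21,750 = $68,950.
Prior failure to appear within five years (+100%): $68,950 × 2 = $137,900.
Loss or damage exceeded $50,000 (+30%): $137,900 × 1.3 = $179,270.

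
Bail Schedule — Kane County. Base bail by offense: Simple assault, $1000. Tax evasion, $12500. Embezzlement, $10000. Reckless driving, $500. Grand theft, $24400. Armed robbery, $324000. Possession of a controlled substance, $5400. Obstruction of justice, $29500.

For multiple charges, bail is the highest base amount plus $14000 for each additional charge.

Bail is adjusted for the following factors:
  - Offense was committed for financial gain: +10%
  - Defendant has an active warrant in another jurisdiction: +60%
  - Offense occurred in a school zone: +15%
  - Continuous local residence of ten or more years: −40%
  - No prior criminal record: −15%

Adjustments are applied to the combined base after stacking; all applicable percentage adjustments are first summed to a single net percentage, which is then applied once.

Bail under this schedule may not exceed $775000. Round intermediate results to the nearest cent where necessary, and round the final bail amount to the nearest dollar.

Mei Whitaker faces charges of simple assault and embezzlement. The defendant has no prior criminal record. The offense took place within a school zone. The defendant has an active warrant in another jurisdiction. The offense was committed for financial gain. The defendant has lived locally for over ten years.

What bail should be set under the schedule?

Base amounts from the schedule: simple assault $1000; embezzlement $10000.
Stacking rule: highest base plus $14000 per additional charge. Highest is embezzlement at $10000; 1 additional charge → +$14000. Combined base = $24000.
Net percentage adjustment: +10% +60% +15% −40% −15% = +30%. $24000 × 1.3 = $31200.
$31200 is within the $775000 maximum.

$31200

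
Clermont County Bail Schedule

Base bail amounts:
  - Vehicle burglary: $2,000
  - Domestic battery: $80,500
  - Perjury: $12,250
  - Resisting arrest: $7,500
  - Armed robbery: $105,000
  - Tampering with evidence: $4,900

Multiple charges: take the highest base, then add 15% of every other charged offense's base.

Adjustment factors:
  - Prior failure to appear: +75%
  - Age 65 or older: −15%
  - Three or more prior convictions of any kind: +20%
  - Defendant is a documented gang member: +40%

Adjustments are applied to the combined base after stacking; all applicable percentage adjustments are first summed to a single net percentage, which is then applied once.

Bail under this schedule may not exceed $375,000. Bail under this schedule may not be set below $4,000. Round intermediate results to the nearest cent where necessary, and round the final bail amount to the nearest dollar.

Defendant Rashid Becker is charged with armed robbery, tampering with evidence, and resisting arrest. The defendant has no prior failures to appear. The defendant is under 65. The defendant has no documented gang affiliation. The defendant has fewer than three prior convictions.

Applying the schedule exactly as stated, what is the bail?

Base amounts from the schedule: armed robbery $105,000; tampering with evidence $4,900; resisting arrest $7,500.
Stacking rule: highest base plus 15% of each additional charge. Highest is armed robbery at $105,000. Additional: $4,900 × 15% = $735; $7,500 × 15% = $1,125. Combined base = $105,000 + $1,860 = $106,860.
No adjustment factors apply to this defendant.
$106,860 is within the $375,000 maximum.
$106,860 is at or above the $4,000 minimum.

$106,860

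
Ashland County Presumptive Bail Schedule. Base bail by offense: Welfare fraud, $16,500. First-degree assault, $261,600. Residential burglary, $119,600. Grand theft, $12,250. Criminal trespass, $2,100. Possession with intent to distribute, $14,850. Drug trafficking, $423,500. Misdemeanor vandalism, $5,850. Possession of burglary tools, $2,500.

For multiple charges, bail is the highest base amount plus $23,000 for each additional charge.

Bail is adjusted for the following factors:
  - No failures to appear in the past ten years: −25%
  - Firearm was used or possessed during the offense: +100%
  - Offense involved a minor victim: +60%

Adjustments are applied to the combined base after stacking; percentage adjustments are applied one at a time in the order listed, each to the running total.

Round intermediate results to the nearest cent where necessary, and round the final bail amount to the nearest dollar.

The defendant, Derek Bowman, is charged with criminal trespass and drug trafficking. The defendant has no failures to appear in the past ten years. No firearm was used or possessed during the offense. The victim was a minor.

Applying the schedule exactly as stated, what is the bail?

Base amounts from the schedule: criminal trespass $2,100; drug trafficking $423,500.
Stacking rule: highest base plus $23,000 per additional charge. Highest is drug trafficking at $423,500; 1 additional charge → +$23,000. Combined base = $446,500.
No failures to appear in the past ten years (−25%): $446,500 × 0.75 = $334,875.
Offense involved a minor victim (+60%): $334,875 × 1.6 = $535,800.

$535,800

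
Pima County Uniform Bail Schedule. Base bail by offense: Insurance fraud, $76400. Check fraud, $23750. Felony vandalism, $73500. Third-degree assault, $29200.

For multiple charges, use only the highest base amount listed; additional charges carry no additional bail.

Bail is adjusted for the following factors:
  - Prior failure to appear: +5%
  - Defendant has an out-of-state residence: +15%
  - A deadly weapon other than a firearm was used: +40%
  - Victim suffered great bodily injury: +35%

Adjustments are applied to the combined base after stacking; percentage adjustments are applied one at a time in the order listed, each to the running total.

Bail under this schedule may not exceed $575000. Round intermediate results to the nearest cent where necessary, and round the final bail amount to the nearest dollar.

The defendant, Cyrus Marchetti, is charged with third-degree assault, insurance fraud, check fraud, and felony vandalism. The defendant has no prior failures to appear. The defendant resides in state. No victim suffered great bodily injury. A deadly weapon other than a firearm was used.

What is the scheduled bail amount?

$106960

Base amounts from the schedule: third-degree assault $29200; insurance fraud $76400; check fraud $23750; felony vandalism $73500.
Stacking rule: use the highest base only. Highest is insurance fraud at $76400. Combined base = $76400.
A deadly weapon other than a firearm was used (+40%): $76400 × 1.4 = $106960.
$106960 is within the $575000 maximum.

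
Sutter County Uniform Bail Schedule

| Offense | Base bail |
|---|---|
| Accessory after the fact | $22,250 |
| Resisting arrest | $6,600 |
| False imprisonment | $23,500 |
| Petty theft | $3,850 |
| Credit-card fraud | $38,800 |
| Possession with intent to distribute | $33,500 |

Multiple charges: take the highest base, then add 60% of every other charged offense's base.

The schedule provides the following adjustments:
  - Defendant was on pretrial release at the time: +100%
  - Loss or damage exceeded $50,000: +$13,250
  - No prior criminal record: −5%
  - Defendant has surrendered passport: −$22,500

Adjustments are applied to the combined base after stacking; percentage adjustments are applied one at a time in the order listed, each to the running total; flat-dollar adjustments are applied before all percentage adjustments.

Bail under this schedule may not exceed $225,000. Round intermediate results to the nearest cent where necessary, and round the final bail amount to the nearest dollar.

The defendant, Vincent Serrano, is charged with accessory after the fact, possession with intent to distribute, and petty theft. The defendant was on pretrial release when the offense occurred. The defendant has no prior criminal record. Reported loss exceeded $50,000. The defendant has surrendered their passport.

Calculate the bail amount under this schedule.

$75,829

Base amounts from the schedule: accessory after the fact $22,250; possession with intent to distribute $33,500; petty theft $3,850.
Stacking rule: highest base plus 60% of each additional charge. Highest is possession with intent to distribute at $33,500. Additional: $22,250 × 60% = $13,350; $3,850 × 60% = $2,310. Combined base = $33,500 + $15,660 = $49,160.
Loss or damage exceeded $50,000 (+$13,250 flat): $49,160 + $13,250 = $62,410.
Defendant has surrendered passport (−$22,500 flat): $62,410 − $22,500 = $39,910.
Defendant was on pretrial release at the time (+100%): $39,910 × 2 = $79,820.
No prior criminal record (−5%): $79,820 × 0.95 = $75,829.
$75,829 is within the $225,000 maximum.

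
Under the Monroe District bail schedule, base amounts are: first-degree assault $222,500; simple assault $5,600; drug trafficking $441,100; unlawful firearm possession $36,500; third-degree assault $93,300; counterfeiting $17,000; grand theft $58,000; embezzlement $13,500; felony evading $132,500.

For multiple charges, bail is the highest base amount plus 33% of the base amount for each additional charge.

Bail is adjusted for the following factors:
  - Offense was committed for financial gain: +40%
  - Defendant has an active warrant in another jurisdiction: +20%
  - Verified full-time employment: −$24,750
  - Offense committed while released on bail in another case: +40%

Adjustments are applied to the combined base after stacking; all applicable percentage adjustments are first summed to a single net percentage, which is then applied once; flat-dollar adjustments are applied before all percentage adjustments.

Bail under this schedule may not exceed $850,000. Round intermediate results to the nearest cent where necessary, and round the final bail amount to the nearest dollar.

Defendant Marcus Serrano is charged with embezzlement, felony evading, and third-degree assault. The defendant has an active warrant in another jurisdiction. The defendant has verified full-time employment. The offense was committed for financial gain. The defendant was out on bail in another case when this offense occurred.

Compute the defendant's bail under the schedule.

Base amounts from the schedule: embezzlement $13,500; felony evading $132,500; third-degree assault $93,300.
Stacking rule: highest base plus 33% of each additional charge. Highest is felony evading at $132,500. Additional: $13,500 × 33% = $4,455; $93,300 × 33% = $30,789. Combined base = $132,500 + $35,244 = $167,744.
Verified full-time employment (−$24,750 flat): $167,744 − $24,750 = $142,994.
Net percentage adjustment: +40% +20% +40% = +100%. $142,994 × 2 = $285,988.
$285,988 is within the $850,000 maximum.

$285,988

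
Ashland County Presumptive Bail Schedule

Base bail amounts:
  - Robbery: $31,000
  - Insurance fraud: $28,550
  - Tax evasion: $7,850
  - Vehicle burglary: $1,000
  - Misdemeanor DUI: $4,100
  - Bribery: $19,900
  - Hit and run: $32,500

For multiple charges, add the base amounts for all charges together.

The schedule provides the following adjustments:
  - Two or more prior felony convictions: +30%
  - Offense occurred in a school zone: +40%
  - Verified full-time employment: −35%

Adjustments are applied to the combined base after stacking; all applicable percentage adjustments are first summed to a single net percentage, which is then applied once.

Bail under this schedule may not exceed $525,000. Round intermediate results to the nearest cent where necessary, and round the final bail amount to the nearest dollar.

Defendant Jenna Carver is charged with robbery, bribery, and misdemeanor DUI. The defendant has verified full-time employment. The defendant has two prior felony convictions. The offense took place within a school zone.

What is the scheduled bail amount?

$74,250

Base amounts from the schedule: robbery $31,000; bribery $19,900; misdemeanor DUI $4,100.
Stacking rule: sum of all bases. $31,000 + $19,900 + $4,100 = $55,000.
Net percentage adjustment: +30% +40% −35% = +35%. $55,000 × 1.35 = $74,250.
$74,250 is within the $525,000 maximum.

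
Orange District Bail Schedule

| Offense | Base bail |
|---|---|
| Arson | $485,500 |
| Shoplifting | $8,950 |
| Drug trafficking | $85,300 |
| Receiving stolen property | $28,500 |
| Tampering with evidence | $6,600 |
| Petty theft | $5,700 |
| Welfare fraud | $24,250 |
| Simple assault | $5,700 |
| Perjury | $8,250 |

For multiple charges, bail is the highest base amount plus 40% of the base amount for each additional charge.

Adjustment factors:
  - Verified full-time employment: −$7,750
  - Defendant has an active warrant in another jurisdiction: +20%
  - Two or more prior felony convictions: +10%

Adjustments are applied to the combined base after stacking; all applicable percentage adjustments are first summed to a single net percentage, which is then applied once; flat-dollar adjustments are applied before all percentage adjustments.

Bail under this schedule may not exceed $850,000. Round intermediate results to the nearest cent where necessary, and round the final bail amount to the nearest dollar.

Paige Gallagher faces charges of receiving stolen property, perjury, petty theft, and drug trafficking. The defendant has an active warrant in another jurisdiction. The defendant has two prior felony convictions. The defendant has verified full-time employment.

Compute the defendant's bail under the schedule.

Base amounts from the schedule: receiving stolen property $28,500; perjury $8,250; petty theft $5,700; drug trafficking $85,300.
Stacking rule: highest base plus 40% of each additional charge. Highest is drug trafficking at $85,300. Additional: $28,500 × 40% = $11,400; $8,250 × 40% = $3,300; $5,700 × 40% = $2,280. Combined base = $85,300 + $16,980 = $102,280.
Verified full-time employment (−$7,750 flat): $102,280 − $7,750 = $94,530.
Net percentage adjustment: +20% +10% = +30%. $94,530 × 1.3 = $122,889.
$122,889 is within the $850,000 maximum.

$122,889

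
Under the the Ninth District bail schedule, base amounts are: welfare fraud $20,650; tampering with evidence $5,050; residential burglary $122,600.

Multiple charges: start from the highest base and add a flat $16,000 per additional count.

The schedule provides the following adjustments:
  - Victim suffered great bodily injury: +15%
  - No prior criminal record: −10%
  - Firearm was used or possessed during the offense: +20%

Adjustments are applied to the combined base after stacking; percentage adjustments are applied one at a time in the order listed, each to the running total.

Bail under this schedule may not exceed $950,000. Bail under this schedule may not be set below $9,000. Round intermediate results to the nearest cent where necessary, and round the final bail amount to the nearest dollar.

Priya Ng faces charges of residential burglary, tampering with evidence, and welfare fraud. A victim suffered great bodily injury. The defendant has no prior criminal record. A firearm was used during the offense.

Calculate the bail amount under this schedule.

$192,013

Base amounts from the schedule: residential burglary $122,600; tampering with evidence $5,050; welfare fraud $20,650.
Stacking rule: highest base plus $16,000 per additional charge. Highest is residential burglary at $122,600; 2 additional charges → +$32,000. Combined base = $154,600.
Victim suffered great bodily injury (+15%): $154,600 × 1.15 = $177,790.
No prior criminal record (−10%): $177,790 × 0.9 = $160,011.
Firearm was used or possessed during the offense (+20%): $160,011 × 1.2 = $192,013.20.
$192,013.20 is within the $950,000 maximum.
$192,013.20 is at or above the $9,000 minimum.
Rounded to the nearest dollar: $192,013.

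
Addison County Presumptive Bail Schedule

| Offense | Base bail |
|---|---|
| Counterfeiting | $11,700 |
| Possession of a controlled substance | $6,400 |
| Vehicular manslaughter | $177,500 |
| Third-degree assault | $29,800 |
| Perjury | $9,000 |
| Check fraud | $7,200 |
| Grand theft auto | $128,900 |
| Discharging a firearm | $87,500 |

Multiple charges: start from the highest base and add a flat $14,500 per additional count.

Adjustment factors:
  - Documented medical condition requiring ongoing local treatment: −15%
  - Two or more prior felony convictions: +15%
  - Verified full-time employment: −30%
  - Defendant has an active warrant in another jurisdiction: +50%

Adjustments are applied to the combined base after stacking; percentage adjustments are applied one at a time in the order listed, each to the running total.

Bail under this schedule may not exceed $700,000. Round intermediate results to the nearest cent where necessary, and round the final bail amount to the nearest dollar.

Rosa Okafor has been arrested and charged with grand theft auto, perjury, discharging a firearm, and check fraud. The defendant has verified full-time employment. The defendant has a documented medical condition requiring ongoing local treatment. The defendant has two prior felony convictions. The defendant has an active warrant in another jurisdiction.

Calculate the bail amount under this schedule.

Base amounts from the schedule: grand theft auto $128,900; perjury $9,000; discharging a firearm $87,500; check fraud $7,200.
Stacking rule: highest base plus $14,500 per additional charge. Highest is grand theft auto at $128,900; 3 additional charges → +$43,500. Combined base = $172,400.
Documented medical condition requiring ongoing local treatment (−15%): $172,400 × 0.85 = $146,540.
Two or more prior felony convictions (+15%): $146,540 × 1.15 = $168,521.
Verified full-time employment (−30%): $168,521 × 0.7 = $117,964.70.
Defendant has an active warrant in another jurisdiction (+50%): $117,964.70 × 1.5 = $176,947.05.
$176,947.05 is within the $700,000 maximum.
Rounded to the nearest dollar: $176,947.

$176,947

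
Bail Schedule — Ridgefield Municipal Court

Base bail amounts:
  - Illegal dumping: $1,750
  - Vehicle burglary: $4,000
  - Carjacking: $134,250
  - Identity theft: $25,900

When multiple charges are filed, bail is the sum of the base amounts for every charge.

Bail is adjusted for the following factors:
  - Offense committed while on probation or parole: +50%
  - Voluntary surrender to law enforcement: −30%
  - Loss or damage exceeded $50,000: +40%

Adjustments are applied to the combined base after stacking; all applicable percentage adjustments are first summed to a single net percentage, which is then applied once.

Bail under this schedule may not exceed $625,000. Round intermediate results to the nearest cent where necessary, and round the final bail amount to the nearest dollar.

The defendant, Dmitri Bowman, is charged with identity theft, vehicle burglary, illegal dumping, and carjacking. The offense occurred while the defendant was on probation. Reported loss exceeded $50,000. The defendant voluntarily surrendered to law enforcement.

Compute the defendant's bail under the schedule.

Base amounts from the schedule: identity theft $25,900; vehicle burglary $4,000; illegal dumping $1,750; carjacking $134,250.
Stacking rule: sum of all bases. $25,900 + $4,000 + $1,750 + $134,250 = $165,900.
Net percentage adjustment: +50% −30% +40% = +60%. $165,900 × 1.6 = $265,440.
$265,440 is within the $625,000 maximum.

$265,440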